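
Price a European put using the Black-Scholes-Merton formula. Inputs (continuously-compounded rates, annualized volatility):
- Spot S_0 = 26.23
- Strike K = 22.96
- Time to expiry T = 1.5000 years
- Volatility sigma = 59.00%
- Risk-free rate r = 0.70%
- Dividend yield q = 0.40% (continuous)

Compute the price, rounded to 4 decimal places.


Answer: Price = 5.3254

Derivation:
d1 = (ln(S/K) + (r - q + 0.5*sigma^2) * T) / (sigma * sqrt(T)) = 0.55179285
d2 = d1 - sigma * sqrt(T) = -0.17080663
exp(-rT) = 0.98955493; exp(-qT) = 0.99401796
P = K * exp(-rT) * N(-d2) - S_0 * exp(-qT) * N(-d1)
N(-d1) = 0.29054514; N(-d2) = 0.56781209
P = 22.9600 * 0.98955493 * 0.56781209 - 26.2300 * 0.99401796 * 0.29054514 = 5.3254


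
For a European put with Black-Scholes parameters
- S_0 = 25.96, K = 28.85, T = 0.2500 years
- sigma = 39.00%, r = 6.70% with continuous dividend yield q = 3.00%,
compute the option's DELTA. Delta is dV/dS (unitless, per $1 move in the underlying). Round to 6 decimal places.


Answer: Delta = -0.649194

Derivation:
d1 = -0.3963620570; d2 = -0.5913620570
phi(d1) = 0.3688039882; exp(-qT) = 0.9925280548; exp(-rT) = 0.9833895013
N(-d1) = 0.6540810235
Delta = -exp(-qT) * N(-d1) = -0.9925280548 * 0.6540810235 = -0.649194


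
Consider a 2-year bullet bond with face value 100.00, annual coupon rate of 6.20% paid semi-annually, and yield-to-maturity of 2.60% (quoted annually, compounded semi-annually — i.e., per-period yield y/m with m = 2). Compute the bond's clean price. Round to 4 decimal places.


Answer: Price = 106.9719

Derivation:
Coupon per period c = face * coupon_rate / m = 3.100000
Periods per year m = 2; per-period yield y/m = 0.013000
Number of cashflows N = 4
Cashflows (t years, CF_t, discount factor 1/(1+y/m)^(m*t), PV):
  t = 0.5000: CF_t = 3.100000, DF = 0.987167, PV = 3.060217
  t = 1.0000: CF_t = 3.100000, DF = 0.974498, PV = 3.020945
  t = 1.5000: CF_t = 3.100000, DF = 0.961992, PV = 2.982177
  t = 2.0000: CF_t = 103.100000, DF = 0.949647, PV = 97.908610
Price P = sum_t PV_t = 106.971948


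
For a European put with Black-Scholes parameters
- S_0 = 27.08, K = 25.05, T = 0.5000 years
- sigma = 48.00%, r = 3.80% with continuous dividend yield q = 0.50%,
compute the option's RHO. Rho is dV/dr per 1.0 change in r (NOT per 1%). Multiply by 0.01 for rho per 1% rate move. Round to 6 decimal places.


Answer: Rho = -5.613798

Derivation:
d1 = 0.4478979948; d2 = 0.1084867398
phi(d1) = 0.3608673499; exp(-qT) = 0.9975031224; exp(-rT) = 0.9811793622
N(-d2) = 0.4568047993
Rho = -K*T*exp(-rT)*N(-d2) = -25.0500 * 0.5000 * 0.9811793622 * 0.4568047993 = -5.613798


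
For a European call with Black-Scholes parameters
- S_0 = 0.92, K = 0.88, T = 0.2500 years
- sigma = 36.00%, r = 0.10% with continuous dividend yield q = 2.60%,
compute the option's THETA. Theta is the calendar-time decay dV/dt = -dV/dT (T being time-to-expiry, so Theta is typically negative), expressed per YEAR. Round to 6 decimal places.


Answer: Theta = -0.111191

Derivation:
d1 = 0.3022320143; d2 = 0.1222320143
phi(d1) = 0.3811315726; exp(-qT) = 0.9935210793; exp(-rT) = 0.9997500312
Theta = -S*exp(-qT)*phi(d1)*sigma/(2*sqrt(T)) - r*K*exp(-rT)*N(d2) + q*S*exp(-qT)*N(d1)
N(d1) = 0.6187623996; N(d2) = 0.5486423636; sqrt(T) = 0.5000000000
Term 1 = -0.9200 * 0.9935210793 * 0.3811315726 * 0.3600 / (2 * 0.5000000000) = -0.1254129377
Term 2 = -0.0010 * 0.8800 * 0.9997500312 * 0.5486423636 = -0.0004826846
Term 3 = 0.0260 * 0.9200 * 0.9935210793 * 0.6187623996 = 0.0147049034
Theta = -0.1254129377 + (-0.0004826846) + (0.0147049034) = -0.111191


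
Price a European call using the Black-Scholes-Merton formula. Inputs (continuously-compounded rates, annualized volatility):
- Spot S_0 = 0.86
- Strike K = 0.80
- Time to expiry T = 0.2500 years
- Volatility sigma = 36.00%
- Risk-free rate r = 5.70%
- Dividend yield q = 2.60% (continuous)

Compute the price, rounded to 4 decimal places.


d1 = (ln(S/K) + (r - q + 0.5*sigma^2) * T) / (sigma * sqrt(T)) = 0.53483701
d2 = d1 - sigma * sqrt(T) = 0.35483701
exp(-rT) = 0.98585105; exp(-qT) = 0.99352108
C = S_0 * exp(-qT) * N(d1) - K * exp(-rT) * N(d2)
N(d1) = 0.70361872; N(d2) = 0.63864415
C = 0.8600 * 0.99352108 * 0.70361872 - 0.8000 * 0.98585105 * 0.63864415 = 0.0975

Answer: Price = 0.0975


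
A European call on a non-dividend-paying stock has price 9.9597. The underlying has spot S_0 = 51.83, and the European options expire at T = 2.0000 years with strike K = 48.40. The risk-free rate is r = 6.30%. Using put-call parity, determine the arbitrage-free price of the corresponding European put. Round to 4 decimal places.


Put-call parity: C - P = S_0 * exp(-qT) - K * exp(-rT).
S_0 * exp(-qT) = 51.8300 * 1.00000000 = 51.83000000
K * exp(-rT) = 48.4000 * 0.88161485 = 42.67015858
P = C - S*exp(-qT) + K*exp(-rT)
P = 9.9597 - 51.83000000 + 42.67015858 = 0.7999

Answer: Put price = 0.7999


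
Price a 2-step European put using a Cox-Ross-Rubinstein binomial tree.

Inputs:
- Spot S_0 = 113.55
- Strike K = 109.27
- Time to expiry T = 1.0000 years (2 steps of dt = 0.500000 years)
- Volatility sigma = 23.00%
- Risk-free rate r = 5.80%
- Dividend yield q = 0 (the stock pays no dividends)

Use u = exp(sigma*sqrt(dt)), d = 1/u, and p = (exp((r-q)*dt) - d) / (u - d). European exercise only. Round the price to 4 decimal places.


dt = T/N = 0.500000
u = exp(sigma*sqrt(dt)) = 1.176607; d = 1/u = 0.849902
p = (exp((r-q)*dt) - d) / (u - d) = 0.549495
Discount per step: exp(-r*dt) = 0.971416
Stock lattice S(k, i) with i counting down-moves:
  k=0: S(0,0) = 113.5500
  k=1: S(1,0) = 133.6037; S(1,1) = 96.5063
  k=2: S(2,0) = 157.1990; S(2,1) = 113.5500; S(2,2) = 82.0209
Terminal payoffs V(N, i) = max(K - S_T, 0):
  V(2,0) = 0.000000; V(2,1) = 0.000000; V(2,2) = 27.249095
Backward induction: V(k, i) = exp(-r*dt) * [p * V(k+1, i) + (1-p) * V(k+1, i+1)].
  V(1,0) = exp(-r*dt) * [p*0.000000 + (1-p)*0.000000] = 0.000000
  V(1,1) = exp(-r*dt) * [p*0.000000 + (1-p)*27.249095] = 11.924954
  V(0,0) = exp(-r*dt) * [p*0.000000 + (1-p)*11.924954] = 5.218688

Answer: Price = V(0,0) = 5.2187


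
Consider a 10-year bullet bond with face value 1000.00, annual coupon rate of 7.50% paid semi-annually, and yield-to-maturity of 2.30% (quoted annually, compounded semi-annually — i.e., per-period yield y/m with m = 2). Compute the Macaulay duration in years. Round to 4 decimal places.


Answer: Macaulay duration = 7.7479 years

Derivation:
Coupon per period c = face * coupon_rate / m = 37.500000
Periods per year m = 2; per-period yield y/m = 0.011500
Number of cashflows N = 20
Cashflows (t years, CF_t, discount factor 1/(1+y/m)^(m*t), PV):
  t = 0.5000: CF_t = 37.500000, DF = 0.988631, PV = 37.073653
  t = 1.0000: CF_t = 37.500000, DF = 0.977391, PV = 36.652153
  t = 1.5000: CF_t = 37.500000, DF = 0.966279, PV = 36.235446
  t = 2.0000: CF_t = 37.500000, DF = 0.955293, PV = 35.823476
  t = 2.5000: CF_t = 37.500000, DF = 0.944432, PV = 35.416189
  t = 3.0000: CF_t = 37.500000, DF = 0.933694, PV = 35.013534
  t = 3.5000: CF_t = 37.500000, DF = 0.923079, PV = 34.615456
  t = 4.0000: CF_t = 37.500000, DF = 0.912584, PV = 34.221904
  t = 4.5000: CF_t = 37.500000, DF = 0.902209, PV = 33.832827
  t = 5.0000: CF_t = 37.500000, DF = 0.891951, PV = 33.448173
  t = 5.5000: CF_t = 37.500000, DF = 0.881810, PV = 33.067892
  t = 6.0000: CF_t = 37.500000, DF = 0.871785, PV = 32.691935
  t = 6.5000: CF_t = 37.500000, DF = 0.861873, PV = 32.320252
  t = 7.0000: CF_t = 37.500000, DF = 0.852075, PV = 31.952795
  t = 7.5000: CF_t = 37.500000, DF = 0.842387, PV = 31.589515
  t = 8.0000: CF_t = 37.500000, DF = 0.832810, PV = 31.230366
  t = 8.5000: CF_t = 37.500000, DF = 0.823341, PV = 30.875300
  t = 9.0000: CF_t = 37.500000, DF = 0.813981, PV = 30.524271
  t = 9.5000: CF_t = 37.500000, DF = 0.804726, PV = 30.177233
  t = 10.0000: CF_t = 1037.500000, DF = 0.795577, PV = 825.411211
Price P = sum_t PV_t = 1462.173579
Macaulay numerator sum_t t * PV_t:
  t * PV_t at t = 0.5000: 18.536826
  t * PV_t at t = 1.0000: 36.652153
  t * PV_t at t = 1.5000: 54.353168
  t * PV_t at t = 2.0000: 71.646951
  t * PV_t at t = 2.5000: 88.540474
  t * PV_t at t = 3.0000: 105.040601
  t * PV_t at t = 3.5000: 121.154096
  t * PV_t at t = 4.0000: 136.887617
  t * PV_t at t = 4.5000: 152.247720
  t * PV_t at t = 5.0000: 167.240863
  t * PV_t at t = 5.5000: 181.873406
  t * PV_t at t = 6.0000: 196.151608
  t * PV_t at t = 6.5000: 210.081637
  t * PV_t at t = 7.0000: 223.669562
  t * PV_t at t = 7.5000: 236.921364
  t * PV_t at t = 8.0000: 249.842928
  t * PV_t at t = 8.5000: 262.440050
  t * PV_t at t = 9.0000: 274.718438
  t * PV_t at t = 9.5000: 286.683711
  t * PV_t at t = 10.0000: 8254.112109
Macaulay duration D = (sum_t t * PV_t) / P = 11328.795285 / 1462.173579 = 7.747914


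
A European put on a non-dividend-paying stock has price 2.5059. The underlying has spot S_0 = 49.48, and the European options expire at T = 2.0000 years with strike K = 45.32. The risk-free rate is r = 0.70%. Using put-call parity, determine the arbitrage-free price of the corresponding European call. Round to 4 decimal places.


Put-call parity: C - P = S_0 * exp(-qT) - K * exp(-rT).
S_0 * exp(-qT) = 49.4800 * 1.00000000 = 49.48000000
K * exp(-rT) = 45.3200 * 0.98609754 = 44.68994071
C = P + S*exp(-qT) - K*exp(-rT)
C = 2.5059 + 49.48000000 - 44.68994071 = 7.2960

Answer: Call price = 7.2960


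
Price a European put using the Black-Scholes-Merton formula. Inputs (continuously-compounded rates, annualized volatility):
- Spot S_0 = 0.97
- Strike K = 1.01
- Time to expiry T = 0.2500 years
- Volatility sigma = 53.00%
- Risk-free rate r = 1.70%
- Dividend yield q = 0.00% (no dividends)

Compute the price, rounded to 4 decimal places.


d1 = (ln(S/K) + (r - q + 0.5*sigma^2) * T) / (sigma * sqrt(T)) = -0.00395109
d2 = d1 - sigma * sqrt(T) = -0.26895109
exp(-rT) = 0.99575902; exp(-qT) = 1.00000000
P = K * exp(-rT) * N(-d2) - S_0 * exp(-qT) * N(-d1)
N(-d1) = 0.50157625; N(-d2) = 0.60601634
P = 1.0100 * 0.99575902 * 0.60601634 - 0.9700 * 1.00000000 * 0.50157625 = 0.1230

Answer: Price = 0.1230


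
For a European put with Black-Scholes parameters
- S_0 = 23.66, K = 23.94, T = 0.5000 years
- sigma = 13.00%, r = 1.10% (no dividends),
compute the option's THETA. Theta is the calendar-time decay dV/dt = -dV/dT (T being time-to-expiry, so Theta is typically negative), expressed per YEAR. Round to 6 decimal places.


Answer: Theta = -0.724609

Derivation:
d1 = -0.0221905510; d2 = -0.1141144325
phi(d1) = 0.3988440688; exp(-qT) = 1.0000000000; exp(-rT) = 0.9945150973
Theta = -S*exp(-qT)*phi(d1)*sigma/(2*sqrt(T)) + r*K*exp(-rT)*N(-d2) - q*S*exp(-qT)*N(-d1)
N(-d1) = 0.5088520225; N(-d2) = 0.5454264593; sqrt(T) = 0.7071067812
Term 1 = -23.6600 * 1.0000000000 * 0.3988440688 * 0.1300 / (2 * 0.7071067812) = -0.8674535582
Term 2 = 0.0110 * 23.9400 * 0.9945150973 * 0.5454264593 = 0.1428447929
Term 3 = 0 (no dividend yield, q = 0)
Theta = -0.8674535582 + (0.1428447929) + (0.0000000000) = -0.724609


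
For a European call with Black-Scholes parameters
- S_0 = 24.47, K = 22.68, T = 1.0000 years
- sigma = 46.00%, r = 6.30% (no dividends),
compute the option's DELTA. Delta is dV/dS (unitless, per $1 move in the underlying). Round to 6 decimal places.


d1 = 0.5320965187; d2 = 0.0720965187
phi(d1) = 0.3462819727; exp(-qT) = 1.0000000000; exp(-rT) = 0.9389434737
N(d1) = 0.7026704258
Delta = exp(-qT) * N(d1) = 1.0000000000 * 0.7026704258 = 0.702670

Answer: Delta = 0.702670


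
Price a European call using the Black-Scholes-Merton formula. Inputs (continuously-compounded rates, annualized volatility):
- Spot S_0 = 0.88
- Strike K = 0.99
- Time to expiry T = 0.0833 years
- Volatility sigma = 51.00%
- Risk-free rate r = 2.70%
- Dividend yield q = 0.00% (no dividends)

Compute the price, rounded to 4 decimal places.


Answer: Price = 0.0169

Derivation:
d1 = (ln(S/K) + (r - q + 0.5*sigma^2) * T) / (sigma * sqrt(T)) = -0.71130719
d2 = d1 - sigma * sqrt(T) = -0.85850207
exp(-rT) = 0.99775343; exp(-qT) = 1.00000000
C = S_0 * exp(-qT) * N(d1) - K * exp(-rT) * N(d2)
N(d1) = 0.23844695; N(d2) = 0.19530765
C = 0.8800 * 1.00000000 * 0.23844695 - 0.9900 * 0.99775343 * 0.19530765 = 0.0169


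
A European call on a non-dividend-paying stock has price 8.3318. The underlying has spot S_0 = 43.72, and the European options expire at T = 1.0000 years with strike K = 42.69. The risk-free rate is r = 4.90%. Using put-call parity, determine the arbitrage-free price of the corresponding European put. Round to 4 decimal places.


Answer: Put price = 5.2604

Derivation:
Put-call parity: C - P = S_0 * exp(-qT) - K * exp(-rT).
S_0 * exp(-qT) = 43.7200 * 1.00000000 = 43.72000000
K * exp(-rT) = 42.6900 * 0.95218113 = 40.64861243
P = C - S*exp(-qT) + K*exp(-rT)
P = 8.3318 - 43.72000000 + 40.64861243 = 5.2604


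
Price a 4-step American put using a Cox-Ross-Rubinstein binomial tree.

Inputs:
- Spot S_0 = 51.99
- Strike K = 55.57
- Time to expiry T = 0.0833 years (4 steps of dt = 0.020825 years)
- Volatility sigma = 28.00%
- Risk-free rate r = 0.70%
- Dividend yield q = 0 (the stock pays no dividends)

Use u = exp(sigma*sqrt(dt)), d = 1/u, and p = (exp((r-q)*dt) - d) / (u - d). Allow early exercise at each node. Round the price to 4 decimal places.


Answer: Price = V(0,0) = 4.0698

Derivation:
dt = T/N = 0.020825
u = exp(sigma*sqrt(dt)) = 1.041234; d = 1/u = 0.960399
p = (exp((r-q)*dt) - d) / (u - d) = 0.491703
Discount per step: exp(-r*dt) = 0.999854
Stock lattice S(k, i) with i counting down-moves:
  k=0: S(0,0) = 51.9900
  k=1: S(1,0) = 54.1337; S(1,1) = 49.9311
  k=2: S(2,0) = 56.3659; S(2,1) = 51.9900; S(2,2) = 47.9538
  k=3: S(3,0) = 58.6901; S(3,1) = 54.1337; S(3,2) = 49.9311; S(3,3) = 46.0548
  k=4: S(4,0) = 61.1101; S(4,1) = 56.3659; S(4,2) = 51.9900; S(4,3) = 47.9538; S(4,4) = 44.2310
Terminal payoffs V(N, i) = max(K - S_T, 0):
  V(4,0) = 0.000000; V(4,1) = 0.000000; V(4,2) = 3.580000; V(4,3) = 7.616177; V(4,4) = 11.339011
Backward induction: V(k, i) = exp(-r*dt) * [p * V(k+1, i) + (1-p) * V(k+1, i+1)]; then take max(V_cont, immediate exercise) for American.
  V(3,0) = exp(-r*dt) * [p*0.000000 + (1-p)*0.000000] = 0.000000; exercise = 0.000000; V(3,0) = max -> 0.000000
  V(3,1) = exp(-r*dt) * [p*0.000000 + (1-p)*3.580000] = 1.819437; exercise = 1.436250; V(3,1) = max -> 1.819437
  V(3,2) = exp(-r*dt) * [p*3.580000 + (1-p)*7.616177] = 5.630755; exercise = 5.638855; V(3,2) = max -> 5.638855
  V(3,3) = exp(-r*dt) * [p*7.616177 + (1-p)*11.339011] = 9.507095; exercise = 9.515196; V(3,3) = max -> 9.515196
  V(2,0) = exp(-r*dt) * [p*0.000000 + (1-p)*1.819437] = 0.924679; exercise = 0.000000; V(2,0) = max -> 0.924679
  V(2,1) = exp(-r*dt) * [p*1.819437 + (1-p)*5.638855] = 3.760287; exercise = 3.580000; V(2,1) = max -> 3.760287
  V(2,2) = exp(-r*dt) * [p*5.638855 + (1-p)*9.515196] = 7.608077; exercise = 7.616177; V(2,2) = max -> 7.616177
  V(1,0) = exp(-r*dt) * [p*0.924679 + (1-p)*3.760287] = 2.365664; exercise = 1.436250; V(1,0) = max -> 2.365664
  V(1,1) = exp(-r*dt) * [p*3.760287 + (1-p)*7.616177] = 5.719389; exercise = 5.638855; V(1,1) = max -> 5.719389
  V(0,0) = exp(-r*dt) * [p*2.365664 + (1-p)*5.719389] = 4.069758; exercise = 3.580000; V(0,0) = max -> 4.069758


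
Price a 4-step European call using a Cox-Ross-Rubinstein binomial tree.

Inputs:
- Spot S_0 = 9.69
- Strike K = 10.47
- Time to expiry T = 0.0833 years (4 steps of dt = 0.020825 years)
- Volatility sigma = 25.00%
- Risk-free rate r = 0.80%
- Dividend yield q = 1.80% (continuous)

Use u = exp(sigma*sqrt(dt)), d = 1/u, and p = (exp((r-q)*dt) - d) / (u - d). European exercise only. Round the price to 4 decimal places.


Answer: Price = V(0,0) = 0.0411

Derivation:
dt = T/N = 0.020825
u = exp(sigma*sqrt(dt)) = 1.036736; d = 1/u = 0.964566
p = (exp((r-q)*dt) - d) / (u - d) = 0.488096
Discount per step: exp(-r*dt) = 0.999833
Stock lattice S(k, i) with i counting down-moves:
  k=0: S(0,0) = 9.6900
  k=1: S(1,0) = 10.0460; S(1,1) = 9.3466
  k=2: S(2,0) = 10.4150; S(2,1) = 9.6900; S(2,2) = 9.0155
  k=3: S(3,0) = 10.7976; S(3,1) = 10.0460; S(3,2) = 9.3466; S(3,3) = 8.6960
  k=4: S(4,0) = 11.1943; S(4,1) = 10.4150; S(4,2) = 9.6900; S(4,3) = 9.0155; S(4,4) = 8.3879
Terminal payoffs V(N, i) = max(S_T - K, 0):
  V(4,0) = 0.724282; V(4,1) = 0.000000; V(4,2) = 0.000000; V(4,3) = 0.000000; V(4,4) = 0.000000
Backward induction: V(k, i) = exp(-r*dt) * [p * V(k+1, i) + (1-p) * V(k+1, i+1)].
  V(3,0) = exp(-r*dt) * [p*0.724282 + (1-p)*0.000000] = 0.353461
  V(3,1) = exp(-r*dt) * [p*0.000000 + (1-p)*0.000000] = 0.000000
  V(3,2) = exp(-r*dt) * [p*0.000000 + (1-p)*0.000000] = 0.000000
  V(3,3) = exp(-r*dt) * [p*0.000000 + (1-p)*0.000000] = 0.000000
  V(2,0) = exp(-r*dt) * [p*0.353461 + (1-p)*0.000000] = 0.172494
  V(2,1) = exp(-r*dt) * [p*0.000000 + (1-p)*0.000000] = 0.000000
  V(2,2) = exp(-r*dt) * [p*0.000000 + (1-p)*0.000000] = 0.000000
  V(1,0) = exp(-r*dt) * [p*0.172494 + (1-p)*0.000000] = 0.084180
  V(1,1) = exp(-r*dt) * [p*0.000000 + (1-p)*0.000000] = 0.000000
  V(0,0) = exp(-r*dt) * [p*0.084180 + (1-p)*0.000000] = 0.041081


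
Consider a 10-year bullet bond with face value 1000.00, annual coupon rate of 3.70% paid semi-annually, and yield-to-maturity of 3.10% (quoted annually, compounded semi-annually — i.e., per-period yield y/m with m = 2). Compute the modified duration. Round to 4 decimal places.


Answer: Modified duration = 8.3655

Derivation:
Coupon per period c = face * coupon_rate / m = 18.500000
Periods per year m = 2; per-period yield y/m = 0.015500
Number of cashflows N = 20
Cashflows (t years, CF_t, discount factor 1/(1+y/m)^(m*t), PV):
  t = 0.5000: CF_t = 18.500000, DF = 0.984737, PV = 18.217627
  t = 1.0000: CF_t = 18.500000, DF = 0.969706, PV = 17.939564
  t = 1.5000: CF_t = 18.500000, DF = 0.954905, PV = 17.665745
  t = 2.0000: CF_t = 18.500000, DF = 0.940330, PV = 17.396105
  t = 2.5000: CF_t = 18.500000, DF = 0.925977, PV = 17.130581
  t = 3.0000: CF_t = 18.500000, DF = 0.911844, PV = 16.869110
  t = 3.5000: CF_t = 18.500000, DF = 0.897926, PV = 16.611629
  t = 4.0000: CF_t = 18.500000, DF = 0.884220, PV = 16.358079
  t = 4.5000: CF_t = 18.500000, DF = 0.870724, PV = 16.108399
  t = 5.0000: CF_t = 18.500000, DF = 0.857434, PV = 15.862530
  t = 5.5000: CF_t = 18.500000, DF = 0.844347, PV = 15.620413
  t = 6.0000: CF_t = 18.500000, DF = 0.831459, PV = 15.381993
  t = 6.5000: CF_t = 18.500000, DF = 0.818768, PV = 15.147211
  t = 7.0000: CF_t = 18.500000, DF = 0.806271, PV = 14.916013
  t = 7.5000: CF_t = 18.500000, DF = 0.793964, PV = 14.688343
  t = 8.0000: CF_t = 18.500000, DF = 0.781846, PV = 14.464149
  t = 8.5000: CF_t = 18.500000, DF = 0.769912, PV = 14.243377
  t = 9.0000: CF_t = 18.500000, DF = 0.758161, PV = 14.025974
  t = 9.5000: CF_t = 18.500000, DF = 0.746589, PV = 13.811890
  t = 10.0000: CF_t = 1018.500000, DF = 0.735193, PV = 748.794212
Price P = sum_t PV_t = 1051.252941
First compute Macaulay numerator sum_t t * PV_t:
  t * PV_t at t = 0.5000: 9.108813
  t * PV_t at t = 1.0000: 17.939564
  t * PV_t at t = 1.5000: 26.498617
  t * PV_t at t = 2.0000: 34.792210
  t * PV_t at t = 2.5000: 42.826452
  t * PV_t at t = 3.0000: 50.607329
  t * PV_t at t = 3.5000: 58.140703
  t * PV_t at t = 4.0000: 65.432317
  t * PV_t at t = 4.5000: 72.487796
  t * PV_t at t = 5.0000: 79.312649
  t * PV_t at t = 5.5000: 85.912274
  t * PV_t at t = 6.0000: 92.291955
  t * PV_t at t = 6.5000: 98.456870
  t * PV_t at t = 7.0000: 104.412088
  t * PV_t at t = 7.5000: 110.162574
  t * PV_t at t = 8.0000: 115.713191
  t * PV_t at t = 8.5000: 121.068701
  t * PV_t at t = 9.0000: 126.233766
  t * PV_t at t = 9.5000: 131.212952
  t * PV_t at t = 10.0000: 7487.942116
Macaulay duration D = 8930.552936 / 1051.252941 = 8.495151
Modified duration = D / (1 + y/m) = 8.495151 / (1 + 0.015500) = 8.365486


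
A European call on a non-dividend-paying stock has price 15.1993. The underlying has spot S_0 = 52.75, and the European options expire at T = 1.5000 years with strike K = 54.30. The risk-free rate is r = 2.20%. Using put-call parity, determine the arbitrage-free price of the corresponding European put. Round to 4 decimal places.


Answer: Put price = 14.9866

Derivation:
Put-call parity: C - P = S_0 * exp(-qT) - K * exp(-rT).
S_0 * exp(-qT) = 52.7500 * 1.00000000 = 52.75000000
K * exp(-rT) = 54.3000 * 0.96753856 = 52.53734379
P = C - S*exp(-qT) + K*exp(-rT)
P = 15.1993 - 52.75000000 + 52.53734379 = 14.9866


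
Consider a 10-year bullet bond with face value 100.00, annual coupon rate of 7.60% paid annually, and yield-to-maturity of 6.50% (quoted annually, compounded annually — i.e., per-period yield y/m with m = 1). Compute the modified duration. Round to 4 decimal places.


Answer: Modified duration = 7.0050

Derivation:
Coupon per period c = face * coupon_rate / m = 7.600000
Periods per year m = 1; per-period yield y/m = 0.065000
Number of cashflows N = 10
Cashflows (t years, CF_t, discount factor 1/(1+y/m)^(m*t), PV):
  t = 1.0000: CF_t = 7.600000, DF = 0.938967, PV = 7.136150
  t = 2.0000: CF_t = 7.600000, DF = 0.881659, PV = 6.700611
  t = 3.0000: CF_t = 7.600000, DF = 0.827849, PV = 6.291653
  t = 4.0000: CF_t = 7.600000, DF = 0.777323, PV = 5.907655
  t = 5.0000: CF_t = 7.600000, DF = 0.729881, PV = 5.547094
  t = 6.0000: CF_t = 7.600000, DF = 0.685334, PV = 5.208539
  t = 7.0000: CF_t = 7.600000, DF = 0.643506, PV = 4.890647
  t = 8.0000: CF_t = 7.600000, DF = 0.604231, PV = 4.592157
  t = 9.0000: CF_t = 7.600000, DF = 0.567353, PV = 4.311885
  t = 10.0000: CF_t = 107.600000, DF = 0.532726, PV = 57.321321
Price P = sum_t PV_t = 107.907713
First compute Macaulay numerator sum_t t * PV_t:
  t * PV_t at t = 1.0000: 7.136150
  t * PV_t at t = 2.0000: 13.401221
  t * PV_t at t = 3.0000: 18.874959
  t * PV_t at t = 4.0000: 23.630622
  t * PV_t at t = 5.0000: 27.735472
  t * PV_t at t = 6.0000: 31.251236
  t * PV_t at t = 7.0000: 34.234531
  t * PV_t at t = 8.0000: 36.737256
  t * PV_t at t = 9.0000: 38.806961
  t * PV_t at t = 10.0000: 573.213214
Macaulay duration D = 805.021622 / 107.907713 = 7.460279
Modified duration = D / (1 + y/m) = 7.460279 / (1 + 0.065000) = 7.004957


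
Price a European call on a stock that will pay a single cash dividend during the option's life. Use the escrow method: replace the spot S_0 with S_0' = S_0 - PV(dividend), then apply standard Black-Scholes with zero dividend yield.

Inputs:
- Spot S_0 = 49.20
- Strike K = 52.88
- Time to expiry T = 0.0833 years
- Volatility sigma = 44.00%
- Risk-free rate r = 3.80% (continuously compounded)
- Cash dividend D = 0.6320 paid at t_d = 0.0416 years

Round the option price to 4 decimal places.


Answer: Price = 1.0060

Derivation:
PV(D) = D * exp(-r * t_d) = 0.6320 * 0.99842045 = 0.63100172
S_0' = S_0 - PV(D) = 49.2000 - 0.63100172 = 48.56899828
d1 = (ln(S_0'/K) + (r + sigma^2/2)*T) / (sigma*sqrt(T)) = -0.58122658
d2 = d1 - sigma*sqrt(T) = -0.70821823
exp(-rT) = 0.99683960
N(d1) = 0.28054388; N(d2) = 0.23940487
C = S_0' * N(d1) - K * exp(-rT) * N(d2) = 48.56899828 * 0.28054388 - 52.8800 * 0.99683960 * 0.23940487 = 1.0060


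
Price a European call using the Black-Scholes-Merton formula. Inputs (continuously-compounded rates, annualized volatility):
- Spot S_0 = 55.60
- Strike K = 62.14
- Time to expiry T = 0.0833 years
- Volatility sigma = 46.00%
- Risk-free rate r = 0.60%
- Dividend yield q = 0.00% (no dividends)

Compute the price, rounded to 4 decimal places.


d1 = (ln(S/K) + (r - q + 0.5*sigma^2) * T) / (sigma * sqrt(T)) = -0.76748035
d2 = d1 - sigma * sqrt(T) = -0.90024436
exp(-rT) = 0.99950032; exp(-qT) = 1.00000000
C = S_0 * exp(-qT) * N(d1) - K * exp(-rT) * N(d2)
N(d1) = 0.22139798; N(d2) = 0.18399511
C = 55.6000 * 1.00000000 * 0.22139798 - 62.1400 * 0.99950032 * 0.18399511 = 0.8820

Answer: Price = 0.8820


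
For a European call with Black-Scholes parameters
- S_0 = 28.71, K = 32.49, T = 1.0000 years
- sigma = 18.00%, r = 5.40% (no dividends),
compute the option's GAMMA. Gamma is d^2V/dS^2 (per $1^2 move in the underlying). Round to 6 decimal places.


Answer: Gamma = 0.073864

Derivation:
d1 = -0.2971491975; d2 = -0.4771491975
phi(d1) = 0.3817125823; exp(-qT) = 1.0000000000; exp(-rT) = 0.9474321065
Gamma = exp(-qT) * phi(d1) / (S * sigma * sqrt(T)) = 1.0000000000 * 0.3817125823 / (28.7100 * 0.1800 * 1.0000000000) = 0.073864


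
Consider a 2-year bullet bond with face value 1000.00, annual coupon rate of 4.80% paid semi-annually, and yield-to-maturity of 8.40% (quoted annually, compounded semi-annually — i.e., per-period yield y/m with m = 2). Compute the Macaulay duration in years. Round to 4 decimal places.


Coupon per period c = face * coupon_rate / m = 24.000000
Periods per year m = 2; per-period yield y/m = 0.042000
Number of cashflows N = 4
Cashflows (t years, CF_t, discount factor 1/(1+y/m)^(m*t), PV):
  t = 0.5000: CF_t = 24.000000, DF = 0.959693, PV = 23.032630
  t = 1.0000: CF_t = 24.000000, DF = 0.921010, PV = 22.104251
  t = 1.5000: CF_t = 24.000000, DF = 0.883887, PV = 21.213293
  t = 2.0000: CF_t = 1024.000000, DF = 0.848260, PV = 868.618512
Price P = sum_t PV_t = 934.968685
Macaulay numerator sum_t t * PV_t:
  t * PV_t at t = 0.5000: 11.516315
  t * PV_t at t = 1.0000: 22.104251
  t * PV_t at t = 1.5000: 31.819939
  t * PV_t at t = 2.0000: 1737.237024
Macaulay duration D = (sum_t t * PV_t) / P = 1802.677529 / 934.968685 = 1.928062

Answer: Macaulay duration = 1.9281 years


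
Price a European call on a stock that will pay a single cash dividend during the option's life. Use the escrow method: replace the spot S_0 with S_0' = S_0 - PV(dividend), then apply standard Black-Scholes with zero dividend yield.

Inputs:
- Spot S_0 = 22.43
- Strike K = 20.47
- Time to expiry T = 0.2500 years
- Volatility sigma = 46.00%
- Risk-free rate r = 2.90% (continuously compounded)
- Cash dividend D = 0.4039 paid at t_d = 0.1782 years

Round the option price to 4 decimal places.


PV(D) = D * exp(-r * t_d) = 0.4039 * 0.99484553 = 0.40181811
S_0' = S_0 - PV(D) = 22.4300 - 0.40181811 = 22.02818189
d1 = (ln(S_0'/K) + (r + sigma^2/2)*T) / (sigma*sqrt(T)) = 0.46548795
d2 = d1 - sigma*sqrt(T) = 0.23548795
exp(-rT) = 0.99277622
N(d1) = 0.67920897; N(d2) = 0.59308499
C = S_0' * N(d1) - K * exp(-rT) * N(d2) = 22.02818189 * 0.67920897 - 20.4700 * 0.99277622 * 0.59308499 = 2.9090

Answer: Price = 2.9090


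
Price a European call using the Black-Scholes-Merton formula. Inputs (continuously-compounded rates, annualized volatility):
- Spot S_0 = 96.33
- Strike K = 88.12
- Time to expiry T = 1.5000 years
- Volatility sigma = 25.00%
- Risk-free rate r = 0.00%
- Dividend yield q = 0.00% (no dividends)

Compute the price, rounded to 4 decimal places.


Answer: Price = 15.7940

Derivation:
d1 = (ln(S/K) + (r - q + 0.5*sigma^2) * T) / (sigma * sqrt(T)) = 0.44402807
d2 = d1 - sigma * sqrt(T) = 0.13784185
exp(-rT) = 1.00000000; exp(-qT) = 1.00000000
C = S_0 * exp(-qT) * N(d1) - K * exp(-rT) * N(d2)
N(d1) = 0.67148885; N(d2) = 0.55481730
C = 96.3300 * 1.00000000 * 0.67148885 - 88.1200 * 1.00000000 * 0.55481730 = 15.7940


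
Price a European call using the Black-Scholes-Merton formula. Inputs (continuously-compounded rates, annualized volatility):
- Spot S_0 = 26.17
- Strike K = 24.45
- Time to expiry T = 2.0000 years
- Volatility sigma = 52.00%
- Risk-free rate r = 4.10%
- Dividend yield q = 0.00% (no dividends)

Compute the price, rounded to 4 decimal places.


d1 = (ln(S/K) + (r - q + 0.5*sigma^2) * T) / (sigma * sqrt(T)) = 0.57164620
d2 = d1 - sigma * sqrt(T) = -0.16374485
exp(-rT) = 0.92127196; exp(-qT) = 1.00000000
C = S_0 * exp(-qT) * N(d1) - K * exp(-rT) * N(d2)
N(d1) = 0.71621916; N(d2) = 0.43496600
C = 26.1700 * 1.00000000 * 0.71621916 - 24.4500 * 0.92127196 * 0.43496600 = 8.9458

Answer: Price = 8.9458


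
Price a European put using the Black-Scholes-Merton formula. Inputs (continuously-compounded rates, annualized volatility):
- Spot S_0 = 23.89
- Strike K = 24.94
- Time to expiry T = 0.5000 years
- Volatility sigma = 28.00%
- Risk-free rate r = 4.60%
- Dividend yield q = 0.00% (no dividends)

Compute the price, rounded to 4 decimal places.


Answer: Price = 2.1541

Derivation:
d1 = (ln(S/K) + (r - q + 0.5*sigma^2) * T) / (sigma * sqrt(T)) = -0.00208586
d2 = d1 - sigma * sqrt(T) = -0.20007576
exp(-rT) = 0.97726248; exp(-qT) = 1.00000000
P = K * exp(-rT) * N(-d2) - S_0 * exp(-qT) * N(-d1)
N(-d1) = 0.50083214; N(-d2) = 0.57928933
P = 24.9400 * 0.97726248 * 0.57928933 - 23.8900 * 1.00000000 * 0.50083214 = 2.1541


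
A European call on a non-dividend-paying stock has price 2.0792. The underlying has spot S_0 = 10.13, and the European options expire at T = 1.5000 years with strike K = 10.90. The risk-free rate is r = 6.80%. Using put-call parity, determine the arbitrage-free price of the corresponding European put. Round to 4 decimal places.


Put-call parity: C - P = S_0 * exp(-qT) - K * exp(-rT).
S_0 * exp(-qT) = 10.1300 * 1.00000000 = 10.13000000
K * exp(-rT) = 10.9000 * 0.90302955 = 9.84302211
P = C - S*exp(-qT) + K*exp(-rT)
P = 2.0792 - 10.13000000 + 9.84302211 = 1.7922

Answer: Put price = 1.7922


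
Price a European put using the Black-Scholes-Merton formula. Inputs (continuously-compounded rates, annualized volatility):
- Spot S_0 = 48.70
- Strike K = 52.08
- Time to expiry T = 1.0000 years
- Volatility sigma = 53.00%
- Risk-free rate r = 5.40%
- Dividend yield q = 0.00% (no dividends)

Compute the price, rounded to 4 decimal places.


d1 = (ln(S/K) + (r - q + 0.5*sigma^2) * T) / (sigma * sqrt(T)) = 0.24027931
d2 = d1 - sigma * sqrt(T) = -0.28972069
exp(-rT) = 0.94743211; exp(-qT) = 1.00000000
P = K * exp(-rT) * N(-d2) - S_0 * exp(-qT) * N(-d1)
N(-d1) = 0.40505687; N(-d2) = 0.61398504
P = 52.0800 * 0.94743211 * 0.61398504 - 48.7000 * 1.00000000 * 0.40505687 = 10.5691

Answer: Price = 10.5691


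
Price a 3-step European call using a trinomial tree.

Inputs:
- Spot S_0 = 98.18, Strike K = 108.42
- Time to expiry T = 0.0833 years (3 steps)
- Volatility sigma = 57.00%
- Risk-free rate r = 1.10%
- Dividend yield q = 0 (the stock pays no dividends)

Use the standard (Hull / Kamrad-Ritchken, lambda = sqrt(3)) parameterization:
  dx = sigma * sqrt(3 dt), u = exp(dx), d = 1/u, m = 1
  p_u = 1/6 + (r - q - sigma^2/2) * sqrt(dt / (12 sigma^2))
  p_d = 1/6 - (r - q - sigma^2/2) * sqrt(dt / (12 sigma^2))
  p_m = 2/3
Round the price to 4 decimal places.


dt = T/N = 0.027767; dx = sigma*sqrt(3*dt) = 0.164512
u = exp(dx) = 1.178818; d = 1/u = 0.848308
p_u = 0.153886, p_m = 0.666667, p_d = 0.179448
Discount per step: exp(-r*dt) = 0.999695
Stock lattice S(k, j) with j the centered position index:
  k=0: S(0,+0) = 98.1800
  k=1: S(1,-1) = 83.2868; S(1,+0) = 98.1800; S(1,+1) = 115.7363
  k=2: S(2,-2) = 70.6529; S(2,-1) = 83.2868; S(2,+0) = 98.1800; S(2,+1) = 115.7363; S(2,+2) = 136.4320
  k=3: S(3,-3) = 59.9354; S(3,-2) = 70.6529; S(3,-1) = 83.2868; S(3,+0) = 98.1800; S(3,+1) = 115.7363; S(3,+2) = 136.4320; S(3,+3) = 160.8285
Terminal payoffs V(N, j) = max(S_T - K, 0):
  V(3,-3) = 0.000000; V(3,-2) = 0.000000; V(3,-1) = 0.000000; V(3,+0) = 0.000000; V(3,+1) = 7.316313; V(3,+2) = 28.012005; V(3,+3) = 52.408450
Backward induction: V(k, j) = exp(-r*dt) * [p_u * V(k+1, j+1) + p_m * V(k+1, j) + p_d * V(k+1, j-1)]
  V(2,-2) = exp(-r*dt) * [p_u*0.000000 + p_m*0.000000 + p_d*0.000000] = 0.000000
  V(2,-1) = exp(-r*dt) * [p_u*0.000000 + p_m*0.000000 + p_d*0.000000] = 0.000000
  V(2,+0) = exp(-r*dt) * [p_u*7.316313 + p_m*0.000000 + p_d*0.000000] = 1.125532
  V(2,+1) = exp(-r*dt) * [p_u*28.012005 + p_m*7.316313 + p_d*0.000000] = 9.185382
  V(2,+2) = exp(-r*dt) * [p_u*52.408450 + p_m*28.012005 + p_d*7.316313] = 28.043907
  V(1,-1) = exp(-r*dt) * [p_u*1.125532 + p_m*0.000000 + p_d*0.000000] = 0.173150
  V(1,+0) = exp(-r*dt) * [p_u*9.185382 + p_m*1.125532 + p_d*0.000000] = 2.163192
  V(1,+1) = exp(-r*dt) * [p_u*28.043907 + p_m*9.185382 + p_d*1.125532] = 10.637867
  V(0,+0) = exp(-r*dt) * [p_u*10.637867 + p_m*2.163192 + p_d*0.173150] = 3.109265

Answer: Price = V(0,0) = 3.1093


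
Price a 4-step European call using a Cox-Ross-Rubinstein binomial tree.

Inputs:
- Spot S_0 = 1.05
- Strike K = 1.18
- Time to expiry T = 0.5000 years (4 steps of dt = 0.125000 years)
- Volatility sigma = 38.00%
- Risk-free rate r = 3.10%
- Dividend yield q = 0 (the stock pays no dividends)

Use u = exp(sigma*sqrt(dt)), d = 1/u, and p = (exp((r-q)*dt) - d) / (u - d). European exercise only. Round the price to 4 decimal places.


Answer: Price = V(0,0) = 0.0765

Derivation:
dt = T/N = 0.125000
u = exp(sigma*sqrt(dt)) = 1.143793; d = 1/u = 0.874284
p = (exp((r-q)*dt) - d) / (u - d) = 0.480869
Discount per step: exp(-r*dt) = 0.996132
Stock lattice S(k, i) with i counting down-moves:
  k=0: S(0,0) = 1.0500
  k=1: S(1,0) = 1.2010; S(1,1) = 0.9180
  k=2: S(2,0) = 1.3737; S(2,1) = 1.0500; S(2,2) = 0.8026
  k=3: S(3,0) = 1.5712; S(3,1) = 1.2010; S(3,2) = 0.9180; S(3,3) = 0.7017
  k=4: S(4,0) = 1.7971; S(4,1) = 1.3737; S(4,2) = 1.0500; S(4,3) = 0.8026; S(4,4) = 0.6135
Terminal payoffs V(N, i) = max(S_T - K, 0):
  V(4,0) = 0.617131; V(4,1) = 0.193677; V(4,2) = 0.000000; V(4,3) = 0.000000; V(4,4) = 0.000000
Backward induction: V(k, i) = exp(-r*dt) * [p * V(k+1, i) + (1-p) * V(k+1, i+1)].
  V(3,0) = exp(-r*dt) * [p*0.617131 + (1-p)*0.193677] = 0.395766
  V(3,1) = exp(-r*dt) * [p*0.193677 + (1-p)*0.000000] = 0.092773
  V(3,2) = exp(-r*dt) * [p*0.000000 + (1-p)*0.000000] = 0.000000
  V(3,3) = exp(-r*dt) * [p*0.000000 + (1-p)*0.000000] = 0.000000
  V(2,0) = exp(-r*dt) * [p*0.395766 + (1-p)*0.092773] = 0.237550
  V(2,1) = exp(-r*dt) * [p*0.092773 + (1-p)*0.000000] = 0.044439
  V(2,2) = exp(-r*dt) * [p*0.000000 + (1-p)*0.000000] = 0.000000
  V(1,0) = exp(-r*dt) * [p*0.237550 + (1-p)*0.044439] = 0.136769
  V(1,1) = exp(-r*dt) * [p*0.044439 + (1-p)*0.000000] = 0.021287
  V(0,0) = exp(-r*dt) * [p*0.136769 + (1-p)*0.021287] = 0.076522


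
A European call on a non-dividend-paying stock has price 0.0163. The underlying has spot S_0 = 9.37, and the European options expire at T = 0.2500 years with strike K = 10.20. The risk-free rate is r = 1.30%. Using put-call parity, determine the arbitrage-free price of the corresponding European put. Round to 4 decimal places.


Answer: Put price = 0.8132

Derivation:
Put-call parity: C - P = S_0 * exp(-qT) - K * exp(-rT).
S_0 * exp(-qT) = 9.3700 * 1.00000000 = 9.37000000
K * exp(-rT) = 10.2000 * 0.99675528 = 10.16690381
P = C - S*exp(-qT) + K*exp(-rT)
P = 0.0163 - 9.37000000 + 10.16690381 = 0.8132


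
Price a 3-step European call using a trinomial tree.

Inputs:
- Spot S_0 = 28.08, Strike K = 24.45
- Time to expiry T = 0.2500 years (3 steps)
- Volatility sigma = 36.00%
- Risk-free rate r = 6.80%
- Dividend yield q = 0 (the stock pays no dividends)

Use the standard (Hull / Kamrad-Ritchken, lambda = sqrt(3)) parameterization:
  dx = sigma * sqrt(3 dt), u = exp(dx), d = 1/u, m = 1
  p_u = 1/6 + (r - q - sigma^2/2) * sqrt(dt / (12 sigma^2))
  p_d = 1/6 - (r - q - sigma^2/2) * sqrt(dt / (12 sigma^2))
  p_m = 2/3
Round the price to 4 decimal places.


dt = T/N = 0.083333; dx = sigma*sqrt(3*dt) = 0.180000
u = exp(dx) = 1.197217; d = 1/u = 0.835270
p_u = 0.167407, p_m = 0.666667, p_d = 0.165926
Discount per step: exp(-r*dt) = 0.994349
Stock lattice S(k, j) with j the centered position index:
  k=0: S(0,+0) = 28.0800
  k=1: S(1,-1) = 23.4544; S(1,+0) = 28.0800; S(1,+1) = 33.6179
  k=2: S(2,-2) = 19.5908; S(2,-1) = 23.4544; S(2,+0) = 28.0800; S(2,+1) = 33.6179; S(2,+2) = 40.2479
  k=3: S(3,-3) = 16.3636; S(3,-2) = 19.5908; S(3,-1) = 23.4544; S(3,+0) = 28.0800; S(3,+1) = 33.6179; S(3,+2) = 40.2479; S(3,+3) = 48.1855
Terminal payoffs V(N, j) = max(S_T - K, 0):
  V(3,-3) = 0.000000; V(3,-2) = 0.000000; V(3,-1) = 0.000000; V(3,+0) = 3.630000; V(3,+1) = 9.167864; V(3,+2) = 15.797890; V(3,+3) = 23.735473
Backward induction: V(k, j) = exp(-r*dt) * [p_u * V(k+1, j+1) + p_m * V(k+1, j) + p_d * V(k+1, j-1)]
  V(2,-2) = exp(-r*dt) * [p_u*0.000000 + p_m*0.000000 + p_d*0.000000] = 0.000000
  V(2,-1) = exp(-r*dt) * [p_u*3.630000 + p_m*0.000000 + p_d*0.000000] = 0.604255
  V(2,+0) = exp(-r*dt) * [p_u*9.167864 + p_m*3.630000 + p_d*0.000000] = 3.932421
  V(2,+1) = exp(-r*dt) * [p_u*15.797890 + p_m*9.167864 + p_d*3.630000] = 9.306020
  V(2,+2) = exp(-r*dt) * [p_u*23.735473 + p_m*15.797890 + p_d*9.167864] = 15.936046
  V(1,-1) = exp(-r*dt) * [p_u*3.932421 + p_m*0.604255 + p_d*0.000000] = 1.055157
  V(1,+0) = exp(-r*dt) * [p_u*9.306020 + p_m*3.932421 + p_d*0.604255] = 4.255589
  V(1,+1) = exp(-r*dt) * [p_u*15.936046 + p_m*9.306020 + p_d*3.932421] = 9.470498
  V(0,+0) = exp(-r*dt) * [p_u*9.470498 + p_m*4.255589 + p_d*1.055157] = 4.571590

Answer: Price = V(0,0) = 4.5716


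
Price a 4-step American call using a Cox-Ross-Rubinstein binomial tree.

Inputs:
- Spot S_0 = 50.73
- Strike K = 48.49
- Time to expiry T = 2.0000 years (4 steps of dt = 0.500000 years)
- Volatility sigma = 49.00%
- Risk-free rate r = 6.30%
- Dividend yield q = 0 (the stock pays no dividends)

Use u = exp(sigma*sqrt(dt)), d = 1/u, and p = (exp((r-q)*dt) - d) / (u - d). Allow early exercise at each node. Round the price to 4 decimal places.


dt = T/N = 0.500000
u = exp(sigma*sqrt(dt)) = 1.414084; d = 1/u = 0.707171
p = (exp((r-q)*dt) - d) / (u - d) = 0.459505
Discount per step: exp(-r*dt) = 0.968991
Stock lattice S(k, i) with i counting down-moves:
  k=0: S(0,0) = 50.7300
  k=1: S(1,0) = 71.7365; S(1,1) = 35.8748
  k=2: S(2,0) = 101.4415; S(2,1) = 50.7300; S(2,2) = 25.3696
  k=3: S(3,0) = 143.4468; S(3,1) = 71.7365; S(3,2) = 35.8748; S(3,3) = 17.9407
  k=4: S(4,0) = 202.8459; S(4,1) = 101.4415; S(4,2) = 50.7300; S(4,3) = 25.3696; S(4,4) = 12.6871
Terminal payoffs V(N, i) = max(S_T - K, 0):
  V(4,0) = 154.355934; V(4,1) = 52.951482; V(4,2) = 2.240000; V(4,3) = 0.000000; V(4,4) = 0.000000
Backward induction: V(k, i) = exp(-r*dt) * [p * V(k+1, i) + (1-p) * V(k+1, i+1)]; then take max(V_cont, immediate exercise) for American.
  V(3,0) = exp(-r*dt) * [p*154.355934 + (1-p)*52.951482] = 96.460455; exercise = 94.956827; V(3,0) = max -> 96.460455
  V(3,1) = exp(-r*dt) * [p*52.951482 + (1-p)*2.240000] = 24.750135; exercise = 23.246507; V(3,1) = max -> 24.750135
  V(3,2) = exp(-r*dt) * [p*2.240000 + (1-p)*0.000000] = 0.997374; exercise = 0.000000; V(3,2) = max -> 0.997374
  V(3,3) = exp(-r*dt) * [p*0.000000 + (1-p)*0.000000] = 0.000000; exercise = 0.000000; V(3,3) = max -> 0.000000
  V(2,0) = exp(-r*dt) * [p*96.460455 + (1-p)*24.750135] = 55.912113; exercise = 52.951482; V(2,0) = max -> 55.912113
  V(2,1) = exp(-r*dt) * [p*24.750135 + (1-p)*0.997374] = 11.542507; exercise = 2.240000; V(2,1) = max -> 11.542507
  V(2,2) = exp(-r*dt) * [p*0.997374 + (1-p)*0.000000] = 0.444087; exercise = 0.000000; V(2,2) = max -> 0.444087
  V(1,0) = exp(-r*dt) * [p*55.912113 + (1-p)*11.542507] = 30.940422; exercise = 23.246507; V(1,0) = max -> 30.940422
  V(1,1) = exp(-r*dt) * [p*11.542507 + (1-p)*0.444087] = 5.371955; exercise = 0.000000; V(1,1) = max -> 5.371955
  V(0,0) = exp(-r*dt) * [p*30.940422 + (1-p)*5.371955] = 16.589891; exercise = 2.240000; V(0,0) = max -> 16.589891

Answer: Price = V(0,0) = 16.5899


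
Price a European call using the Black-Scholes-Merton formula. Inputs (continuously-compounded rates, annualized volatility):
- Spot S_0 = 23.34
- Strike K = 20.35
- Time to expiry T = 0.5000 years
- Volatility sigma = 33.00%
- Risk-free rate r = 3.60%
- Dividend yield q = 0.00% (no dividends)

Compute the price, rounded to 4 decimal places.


Answer: Price = 4.1144

Derivation:
d1 = (ln(S/K) + (r - q + 0.5*sigma^2) * T) / (sigma * sqrt(T)) = 0.78130035
d2 = d1 - sigma * sqrt(T) = 0.54795511
exp(-rT) = 0.98216103; exp(-qT) = 1.00000000
C = S_0 * exp(-qT) * N(d1) - K * exp(-rT) * N(d2)
N(d1) = 0.78268707; N(d2) = 0.70813864
C = 23.3400 * 1.00000000 * 0.78268707 - 20.3500 * 0.98216103 * 0.70813864 = 4.1144


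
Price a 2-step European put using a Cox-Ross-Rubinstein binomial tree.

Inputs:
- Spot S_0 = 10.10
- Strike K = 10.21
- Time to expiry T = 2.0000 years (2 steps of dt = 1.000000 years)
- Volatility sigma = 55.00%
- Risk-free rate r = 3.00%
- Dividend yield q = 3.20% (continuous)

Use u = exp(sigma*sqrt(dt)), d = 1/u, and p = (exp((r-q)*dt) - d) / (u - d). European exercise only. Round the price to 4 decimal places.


Answer: Price = V(0,0) = 2.6555

Derivation:
dt = T/N = 1.000000
u = exp(sigma*sqrt(dt)) = 1.733253; d = 1/u = 0.576950
p = (exp((r-q)*dt) - d) / (u - d) = 0.364136
Discount per step: exp(-r*dt) = 0.970446
Stock lattice S(k, i) with i counting down-moves:
  k=0: S(0,0) = 10.1000
  k=1: S(1,0) = 17.5059; S(1,1) = 5.8272
  k=2: S(2,0) = 30.3421; S(2,1) = 10.1000; S(2,2) = 3.3620
Terminal payoffs V(N, i) = max(K - S_T, 0):
  V(2,0) = 0.000000; V(2,1) = 0.110000; V(2,2) = 6.848002
Backward induction: V(k, i) = exp(-r*dt) * [p * V(k+1, i) + (1-p) * V(k+1, i+1)].
  V(1,0) = exp(-r*dt) * [p*0.000000 + (1-p)*0.110000] = 0.067878
  V(1,1) = exp(-r*dt) * [p*0.110000 + (1-p)*6.848002] = 4.264574
  V(0,0) = exp(-r*dt) * [p*0.067878 + (1-p)*4.264574] = 2.655531
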